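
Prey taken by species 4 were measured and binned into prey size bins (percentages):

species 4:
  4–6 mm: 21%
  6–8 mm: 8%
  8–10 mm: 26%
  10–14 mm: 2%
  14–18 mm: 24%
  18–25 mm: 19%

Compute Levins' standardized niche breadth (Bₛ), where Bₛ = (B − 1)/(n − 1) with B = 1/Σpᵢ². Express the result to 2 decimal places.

Convert percentages to proportions (divide by 100).
Σpᵢ² = 0.21² + 0.08² + 0.26² + 0.02² + 0.24² + 0.19² = 0.0441 + 0.0064 + 0.0676 + 0.0004 + 0.0576 + 0.0361 = 0.2122
B = 1 / 0.2122 = 4.7125
Bₛ = (B − 1)/(n − 1) = (4.7125 − 1)/(6 − 1) = 3.7125/5 = 0.7425

0.74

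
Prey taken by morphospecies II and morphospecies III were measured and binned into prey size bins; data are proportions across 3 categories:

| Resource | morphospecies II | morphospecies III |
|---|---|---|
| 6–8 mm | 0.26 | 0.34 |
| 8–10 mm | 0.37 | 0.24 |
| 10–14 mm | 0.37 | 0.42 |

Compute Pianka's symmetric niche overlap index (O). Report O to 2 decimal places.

Σ p₁ᵢp₂ᵢ = 0.0884 + 0.0888 + 0.1554 = 0.3326
Σp_1ᵢ² = 0.26² + 0.37² + 0.37² = 0.0676 + 0.1369 + 0.1369 = 0.3414
Σp_2ᵢ² = 0.34² + 0.24² + 0.42² = 0.1156 + 0.0576 + 0.1764 = 0.3496
O = 0.3326 / √(0.3414 × 0.3496) = 0.3326 / 0.34548 = 0.9627

0.96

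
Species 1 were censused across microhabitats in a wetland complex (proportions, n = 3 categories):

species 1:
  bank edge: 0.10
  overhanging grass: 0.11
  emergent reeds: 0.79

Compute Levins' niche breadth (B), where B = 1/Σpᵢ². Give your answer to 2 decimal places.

Σpᵢ² = 0.10² + 0.11² + 0.79² = 0.0100 + 0.0121 + 0.6241 = 0.6462
B = 1 / 0.6462 = 1.5475

1.55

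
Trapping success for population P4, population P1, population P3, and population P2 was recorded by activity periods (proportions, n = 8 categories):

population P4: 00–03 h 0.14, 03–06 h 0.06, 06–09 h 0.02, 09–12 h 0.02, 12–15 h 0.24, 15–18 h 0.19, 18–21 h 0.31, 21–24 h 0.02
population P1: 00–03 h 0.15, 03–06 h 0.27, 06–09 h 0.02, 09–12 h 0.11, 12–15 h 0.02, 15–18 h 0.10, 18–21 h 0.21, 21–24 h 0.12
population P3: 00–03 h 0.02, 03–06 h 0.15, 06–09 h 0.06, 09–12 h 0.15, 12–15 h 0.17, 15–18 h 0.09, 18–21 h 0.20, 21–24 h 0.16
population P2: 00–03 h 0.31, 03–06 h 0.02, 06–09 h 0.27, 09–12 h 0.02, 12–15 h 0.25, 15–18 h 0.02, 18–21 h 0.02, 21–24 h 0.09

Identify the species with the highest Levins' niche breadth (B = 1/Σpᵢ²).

Σp_P4ᵢ² = 0.14² + 0.06² + 0.02² + 0.02² + 0.24² + 0.19² + 0.31² + 0.02² = 0.0196 + 0.0036 + 0.0004 + 0.0004 + 0.0576 + 0.0361 + 0.0961 + 0.0004 = 0.2142
B_P4 = 1 / 0.2142 = 4.6685
Σp_P1ᵢ² = 0.15² + 0.27² + 0.02² + 0.11² + 0.02² + 0.10² + 0.21² + 0.12² = 0.0225 + 0.0729 + 0.0004 + 0.0121 + 0.0004 + 0.0100 + 0.0441 + 0.0144 = 0.1768
B_P1 = 1 / 0.1768 = 5.6561
Σp_P3ᵢ² = 0.02² + 0.15² + 0.06² + 0.15² + 0.17² + 0.09² + 0.20² + 0.16² = 0.0004 + 0.0225 + 0.0036 + 0.0225 + 0.0289 + 0.0081 + 0.0400 + 0.0256 = 0.1516
B_P3 = 1 / 0.1516 = 6.5963
Σp_P2ᵢ² = 0.31² + 0.02² + 0.27² + 0.02² + 0.25² + 0.02² + 0.02² + 0.09² = 0.0961 + 0.0004 + 0.0729 + 0.0004 + 0.0625 + 0.0004 + 0.0004 + 0.0081 = 0.2412
B_P2 = 1 / 0.2412 = 4.1459
Highest B → broadest niche (most generalist): population P3 (B = 6.60).

population P3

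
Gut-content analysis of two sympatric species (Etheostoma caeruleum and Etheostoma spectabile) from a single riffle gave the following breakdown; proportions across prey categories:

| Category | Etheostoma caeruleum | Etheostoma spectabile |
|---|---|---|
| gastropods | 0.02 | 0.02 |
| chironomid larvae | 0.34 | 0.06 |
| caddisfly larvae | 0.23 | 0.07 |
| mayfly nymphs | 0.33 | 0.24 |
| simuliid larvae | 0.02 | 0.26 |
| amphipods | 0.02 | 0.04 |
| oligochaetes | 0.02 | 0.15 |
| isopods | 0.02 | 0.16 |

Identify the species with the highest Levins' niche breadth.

Σp_caerᵢ² = 0.02² + 0.34² + 0.23² + 0.33² + 0.02² + 0.02² + 0.02² + 0.02² = 0.0004 + 0.1156 + 0.0529 + 0.1089 + 0.0004 + 0.0004 + 0.0004 + 0.0004 = 0.2794
B_caer = 1 / 0.2794 = 3.5791
Σp_specᵢ² = 0.02² + 0.06² + 0.07² + 0.24² + 0.26² + 0.04² + 0.15² + 0.16² = 0.0004 + 0.0036 + 0.0049 + 0.0576 + 0.0676 + 0.0016 + 0.0225 + 0.0256 = 0.1838
B_spec = 1 / 0.1838 = 5.4407
Highest B → broadest niche (most generalist): Etheostoma spectabile (B = 5.44).

Etheostoma spectabile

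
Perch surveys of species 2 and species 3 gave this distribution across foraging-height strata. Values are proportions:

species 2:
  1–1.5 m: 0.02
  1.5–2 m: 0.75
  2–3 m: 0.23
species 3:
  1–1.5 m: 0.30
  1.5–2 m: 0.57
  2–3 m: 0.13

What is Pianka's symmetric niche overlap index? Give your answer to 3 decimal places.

0.899

Σ p₁ᵢp₂ᵢ = 0.0060 + 0.4275 + 0.0299 = 0.4634
Σp_1ᵢ² = 0.02² + 0.75² + 0.23² = 0.0004 + 0.5625 + 0.0529 = 0.6158
Σp_2ᵢ² = 0.30² + 0.57² + 0.13² = 0.0900 + 0.3249 + 0.0169 = 0.4318
O = 0.4634 / √(0.6158 × 0.4318) = 0.4634 / 0.515657 = 0.89866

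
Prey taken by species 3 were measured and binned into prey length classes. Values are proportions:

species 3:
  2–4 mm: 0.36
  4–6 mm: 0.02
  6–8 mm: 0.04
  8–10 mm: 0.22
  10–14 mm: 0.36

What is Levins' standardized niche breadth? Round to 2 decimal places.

0.56

Σpᵢ² = 0.36² + 0.02² + 0.04² + 0.22² + 0.36² = 0.1296 + 0.0004 + 0.0016 + 0.0484 + 0.1296 = 0.3096
B = 1 / 0.3096 = 3.2300
Bₛ = (B − 1)/(n − 1) = (3.2300 − 1)/(5 − 1) = 2.2300/4 = 0.5575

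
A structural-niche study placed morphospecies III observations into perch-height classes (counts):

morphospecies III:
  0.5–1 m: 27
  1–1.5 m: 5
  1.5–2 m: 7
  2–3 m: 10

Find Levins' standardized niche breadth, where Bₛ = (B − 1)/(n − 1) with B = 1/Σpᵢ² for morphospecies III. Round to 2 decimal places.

Proportions for morphospecies III (n=49): 27/49=0.5510, 5/49=0.1020, 7/49=0.1429, 10/49=0.2041
Σpᵢ² = 0.5510² + 0.1020² + 0.1429² + 0.2041² = 0.303601 + 0.010404 + 0.020420 + 0.041657 = 0.376082
B = 1 / 0.376082 = 2.6590
Bₛ = (B − 1)/(n − 1) = (2.6590 − 1)/(4 − 1) = 1.6590/3 = 0.5530

0.55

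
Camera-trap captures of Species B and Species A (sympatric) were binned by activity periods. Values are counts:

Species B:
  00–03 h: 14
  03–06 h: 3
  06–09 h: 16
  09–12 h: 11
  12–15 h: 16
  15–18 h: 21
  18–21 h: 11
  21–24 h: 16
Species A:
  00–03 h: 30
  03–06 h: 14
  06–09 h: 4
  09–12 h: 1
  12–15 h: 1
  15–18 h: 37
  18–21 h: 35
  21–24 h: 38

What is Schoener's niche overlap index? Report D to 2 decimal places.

0.64

Proportions for Species B (n=108): 14/108=0.1296, 3/108=0.0278, 16/108=0.1481, 11/108=0.1019, 16/108=0.1481, 21/108=0.1944, 11/108=0.1019, 16/108=0.1481
Proportions for Species A (n=160): 30/160=0.1875, 14/160=0.0875, 4/160=0.0250, 1/160=0.0063, 1/160=0.0063, 37/160=0.2313, 35/160=0.2188, 38/160=0.2375
Σ|p₁ᵢ − p₂ᵢ| = 0.0579 + 0.0597 + 0.1231 + 0.0956 + 0.1418 + 0.0369 + 0.1169 + 0.0894 = 0.7213
D = 1 − ½ × 0.7213 = 1 − 0.36065 = 0.63935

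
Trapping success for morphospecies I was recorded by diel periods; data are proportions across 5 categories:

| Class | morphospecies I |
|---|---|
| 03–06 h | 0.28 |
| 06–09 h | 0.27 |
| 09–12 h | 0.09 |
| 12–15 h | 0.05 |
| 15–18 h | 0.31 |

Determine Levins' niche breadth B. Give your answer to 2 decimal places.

Σpᵢ² = 0.28² + 0.27² + 0.09² + 0.05² + 0.31² = 0.0784 + 0.0729 + 0.0081 + 0.0025 + 0.0961 = 0.2580
B = 1 / 0.2580 = 3.8760

3.88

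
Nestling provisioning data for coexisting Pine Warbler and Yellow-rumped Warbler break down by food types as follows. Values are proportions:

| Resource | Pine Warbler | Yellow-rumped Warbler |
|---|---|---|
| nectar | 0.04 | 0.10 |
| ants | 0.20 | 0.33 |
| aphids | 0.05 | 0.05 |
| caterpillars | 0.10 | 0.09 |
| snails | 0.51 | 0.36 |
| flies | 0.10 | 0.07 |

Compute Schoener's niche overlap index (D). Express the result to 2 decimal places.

Σ|p₁ᵢ − p₂ᵢ| = 0.06 + 0.13 + 0.00 + 0.01 + 0.15 + 0.03 = 0.38
D = 1 − ½ × 0.38 = 1 − 0.190 = 0.8100

0.81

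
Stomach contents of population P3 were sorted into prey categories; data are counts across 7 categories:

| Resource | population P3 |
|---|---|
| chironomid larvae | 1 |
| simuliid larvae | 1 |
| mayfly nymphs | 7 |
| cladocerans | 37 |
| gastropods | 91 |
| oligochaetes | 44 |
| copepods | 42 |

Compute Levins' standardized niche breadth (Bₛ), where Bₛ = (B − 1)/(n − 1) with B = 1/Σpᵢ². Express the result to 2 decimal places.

Proportions for population P3 (n=223): 1/223=0.0045, 1/223=0.0045, 7/223=0.0314, 37/223=0.1659, 91/223=0.4081, 44/223=0.1973, 42/223=0.1883
Σpᵢ² = 0.0045² + 0.0045² + 0.0314² + 0.1659² + 0.4081² + 0.1973² + 0.1883² = 0.000020 + 0.000020 + 0.000986 + 0.027523 + 0.166546 + 0.038927 + 0.035457 = 0.269479
B = 1 / 0.269479 = 3.7109
Bₛ = (B − 1)/(n − 1) = (3.7109 − 1)/(7 − 1) = 2.7109/6 = 0.4518

0.45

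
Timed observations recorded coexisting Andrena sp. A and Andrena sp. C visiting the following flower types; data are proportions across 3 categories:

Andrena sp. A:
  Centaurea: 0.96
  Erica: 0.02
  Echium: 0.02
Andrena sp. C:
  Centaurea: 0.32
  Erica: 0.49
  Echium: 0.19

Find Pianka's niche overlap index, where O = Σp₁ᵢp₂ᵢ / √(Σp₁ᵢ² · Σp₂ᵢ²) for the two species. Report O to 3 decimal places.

Σ p₁ᵢp₂ᵢ = 0.3072 + 0.0098 + 0.0038 = 0.3208
Σp_1ᵢ² = 0.96² + 0.02² + 0.02² = 0.9216 + 0.0004 + 0.0004 = 0.9224
Σp_2ᵢ² = 0.32² + 0.49² + 0.19² = 0.1024 + 0.2401 + 0.0361 = 0.3786
O = 0.3208 / √(0.9224 × 0.3786) = 0.3208 / 0.590949 = 0.54286

0.543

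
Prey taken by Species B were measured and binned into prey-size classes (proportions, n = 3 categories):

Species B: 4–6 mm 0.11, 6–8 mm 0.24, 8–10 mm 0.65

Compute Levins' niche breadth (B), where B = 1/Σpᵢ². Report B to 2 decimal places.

2.03

Σpᵢ² = 0.11² + 0.24² + 0.65² = 0.0121 + 0.0576 + 0.4225 = 0.4922
B = 1 / 0.4922 = 2.0317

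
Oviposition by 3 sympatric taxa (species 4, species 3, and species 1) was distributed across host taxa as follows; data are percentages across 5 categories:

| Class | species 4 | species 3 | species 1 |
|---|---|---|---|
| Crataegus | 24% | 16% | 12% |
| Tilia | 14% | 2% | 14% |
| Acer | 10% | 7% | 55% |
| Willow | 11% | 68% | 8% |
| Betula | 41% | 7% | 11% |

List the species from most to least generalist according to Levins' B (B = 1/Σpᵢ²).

species 4 > species 1 > species 3

Convert percentages to proportions (divide by 100).
Σp_4ᵢ² = 0.24² + 0.14² + 0.10² + 0.11² + 0.41² = 0.0576 + 0.0196 + 0.0100 + 0.0121 + 0.1681 = 0.2674
B_4 = 1 / 0.2674 = 3.7397
Σp_3ᵢ² = 0.16² + 0.02² + 0.07² + 0.68² + 0.07² = 0.0256 + 0.0004 + 0.0049 + 0.4624 + 0.0049 = 0.4982
B_3 = 1 / 0.4982 = 2.0072
Σp_1ᵢ² = 0.12² + 0.14² + 0.55² + 0.08² + 0.11² = 0.0144 + 0.0196 + 0.3025 + 0.0064 + 0.0121 = 0.3550
B_1 = 1 / 0.3550 = 2.8169
Ranking by B (broadest → narrowest): species 4 (3.74) > species 1 (2.82) > species 3 (2.01)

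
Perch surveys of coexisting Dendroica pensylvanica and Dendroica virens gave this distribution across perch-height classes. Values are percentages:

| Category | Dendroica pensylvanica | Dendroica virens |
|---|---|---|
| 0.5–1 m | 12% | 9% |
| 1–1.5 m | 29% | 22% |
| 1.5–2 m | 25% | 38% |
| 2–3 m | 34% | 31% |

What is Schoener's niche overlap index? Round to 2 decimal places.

Convert percentages to proportions (divide by 100).
Σ|p₁ᵢ − p₂ᵢ| = 0.03 + 0.07 + 0.13 + 0.03 = 0.26
D = 1 − ½ × 0.26 = 1 − 0.130 = 0.8700

0.87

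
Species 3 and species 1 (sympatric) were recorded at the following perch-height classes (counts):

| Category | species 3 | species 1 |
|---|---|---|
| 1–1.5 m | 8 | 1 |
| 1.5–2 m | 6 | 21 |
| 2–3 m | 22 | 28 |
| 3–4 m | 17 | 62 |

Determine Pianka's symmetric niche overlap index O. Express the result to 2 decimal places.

0.86

Proportions for species 3 (n=53): 8/53=0.1509, 6/53=0.1132, 22/53=0.4151, 17/53=0.3208
Proportions for species 1 (n=112): 1/112=0.0089, 21/112=0.1875, 28/112=0.2500, 62/112=0.5536
Σ p₁ᵢp₂ᵢ = 0.001343 + 0.021225 + 0.103775 + 0.177595 = 0.303938
Σp_1ᵢ² = 0.1509² + 0.1132² + 0.4151² + 0.3208² = 0.022771 + 0.012814 + 0.172308 + 0.102913 = 0.310806
Σp_2ᵢ² = 0.0089² + 0.1875² + 0.2500² + 0.5536² = 0.000079 + 0.035156 + 0.062500 + 0.306473 = 0.404208
O = 0.303938 / √(0.310806 × 0.404208) = 0.303938 / 0.3544436 = 0.8575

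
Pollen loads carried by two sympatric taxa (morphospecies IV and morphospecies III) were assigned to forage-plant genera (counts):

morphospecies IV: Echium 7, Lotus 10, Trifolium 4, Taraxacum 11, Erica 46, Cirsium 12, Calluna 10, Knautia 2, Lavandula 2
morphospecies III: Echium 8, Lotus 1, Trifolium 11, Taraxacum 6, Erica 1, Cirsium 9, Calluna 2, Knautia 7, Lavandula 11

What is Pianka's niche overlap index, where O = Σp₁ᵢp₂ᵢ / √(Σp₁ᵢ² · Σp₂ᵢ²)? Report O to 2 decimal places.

0.34

Proportions for morphospecies IV (n=104): 7/104=0.0673, 10/104=0.0962, 4/104=0.0385, 11/104=0.1058, 46/104=0.4423, 12/104=0.1154, 10/104=0.0962, 2/104=0.0192, 2/104=0.0192
Proportions for morphospecies III (n=56): 8/56=0.1429, 1/56=0.0179, 11/56=0.1964, 6/56=0.1071, 1/56=0.0179, 9/56=0.1607, 2/56=0.0357, 7/56=0.1250, 11/56=0.1964
Σ p₁ᵢp₂ᵢ = 0.009617 + 0.001722 + 0.007561 + 0.011331 + 0.007917 + 0.018545 + 0.003434 + 0.002400 + 0.003771 = 0.066298
Σp_1ᵢ² = 0.0673² + 0.0962² + 0.0385² + 0.1058² + 0.4423² + 0.1154² + 0.0962² + 0.0192² + 0.0192² = 0.004529 + 0.009254 + 0.001482 + 0.011194 + 0.195629 + 0.013317 + 0.009254 + 0.000369 + 0.000369 = 0.245397
Σp_2ᵢ² = 0.1429² + 0.0179² + 0.1964² + 0.1071² + 0.0179² + 0.1607² + 0.0357² + 0.1250² + 0.1964² = 0.020420 + 0.000320 + 0.038573 + 0.011470 + 0.000320 + 0.025824 + 0.001274 + 0.015625 + 0.038573 = 0.152399
O = 0.066298 / √(0.245397 × 0.152399) = 0.066298 / 0.1933863 = 0.3428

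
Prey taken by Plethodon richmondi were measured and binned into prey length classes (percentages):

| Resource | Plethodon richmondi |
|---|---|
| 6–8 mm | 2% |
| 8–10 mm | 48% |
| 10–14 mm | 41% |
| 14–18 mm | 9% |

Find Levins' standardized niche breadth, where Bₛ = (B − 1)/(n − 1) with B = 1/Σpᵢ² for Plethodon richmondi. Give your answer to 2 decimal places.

Convert percentages to proportions (divide by 100).
Σpᵢ² = 0.02² + 0.48² + 0.41² + 0.09² = 0.0004 + 0.2304 + 0.1681 + 0.0081 = 0.4070
B = 1 / 0.4070 = 2.4570
Bₛ = (B − 1)/(n − 1) = (2.4570 − 1)/(4 − 1) = 1.4570/3 = 0.4857

0.49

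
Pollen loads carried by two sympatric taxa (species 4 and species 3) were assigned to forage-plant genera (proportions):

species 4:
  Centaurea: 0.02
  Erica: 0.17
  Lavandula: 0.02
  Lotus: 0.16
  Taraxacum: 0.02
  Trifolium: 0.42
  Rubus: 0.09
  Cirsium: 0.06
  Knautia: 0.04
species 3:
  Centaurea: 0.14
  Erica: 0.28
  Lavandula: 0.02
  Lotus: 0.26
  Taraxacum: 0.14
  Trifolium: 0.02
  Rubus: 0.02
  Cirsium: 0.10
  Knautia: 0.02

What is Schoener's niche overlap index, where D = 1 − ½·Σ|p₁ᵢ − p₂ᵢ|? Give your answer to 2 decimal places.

0.51

Σ|p₁ᵢ − p₂ᵢ| = 0.12 + 0.11 + 0.00 + 0.10 + 0.12 + 0.40 + 0.07 + 0.04 + 0.02 = 0.98
D = 1 − ½ × 0.98 = 1 − 0.490 = 0.5100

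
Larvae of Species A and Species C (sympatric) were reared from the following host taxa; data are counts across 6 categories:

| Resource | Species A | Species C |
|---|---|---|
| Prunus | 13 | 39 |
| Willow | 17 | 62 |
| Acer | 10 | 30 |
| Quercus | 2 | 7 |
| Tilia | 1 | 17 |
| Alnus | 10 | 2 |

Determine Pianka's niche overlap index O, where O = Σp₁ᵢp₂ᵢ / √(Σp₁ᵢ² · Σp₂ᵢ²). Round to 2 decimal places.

0.91

Proportions for Species A (n=53): 13/53=0.2453, 17/53=0.3208, 10/53=0.1887, 2/53=0.0377, 1/53=0.0189, 10/53=0.1887
Proportions for Species C (n=157): 39/157=0.2484, 62/157=0.3949, 30/157=0.1911, 7/157=0.0446, 17/157=0.1083, 2/157=0.0127
Σ p₁ᵢp₂ᵢ = 0.060933 + 0.126684 + 0.036061 + 0.001681 + 0.002047 + 0.002396 = 0.229802
Σp_1ᵢ² = 0.2453² + 0.3208² + 0.1887² + 0.0377² + 0.0189² + 0.1887² = 0.060172 + 0.102913 + 0.035608 + 0.001421 + 0.000357 + 0.035608 = 0.236079
Σp_2ᵢ² = 0.2484² + 0.3949² + 0.1911² + 0.0446² + 0.1083² + 0.0127² = 0.061703 + 0.155946 + 0.036519 + 0.001989 + 0.011729 + 0.000161 = 0.268047
O = 0.229802 / √(0.236079 × 0.268047) = 0.229802 / 0.2515557 = 0.9135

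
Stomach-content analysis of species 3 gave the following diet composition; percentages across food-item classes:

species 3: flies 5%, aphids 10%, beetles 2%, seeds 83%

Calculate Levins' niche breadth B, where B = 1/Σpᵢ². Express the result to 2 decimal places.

1.42

Convert percentages to proportions (divide by 100).
Σpᵢ² = 0.05² + 0.10² + 0.02² + 0.83² = 0.0025 + 0.0100 + 0.0004 + 0.6889 = 0.7018
B = 1 / 0.7018 = 1.4249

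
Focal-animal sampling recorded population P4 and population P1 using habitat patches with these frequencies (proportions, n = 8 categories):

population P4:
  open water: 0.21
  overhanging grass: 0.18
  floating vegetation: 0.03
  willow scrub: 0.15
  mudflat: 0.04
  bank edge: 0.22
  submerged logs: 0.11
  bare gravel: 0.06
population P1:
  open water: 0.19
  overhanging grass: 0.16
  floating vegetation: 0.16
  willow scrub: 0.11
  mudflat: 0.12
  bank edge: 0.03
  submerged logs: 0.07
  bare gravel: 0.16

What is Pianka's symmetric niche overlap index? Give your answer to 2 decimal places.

Σ p₁ᵢp₂ᵢ = 0.0399 + 0.0288 + 0.0048 + 0.0165 + 0.0048 + 0.0066 + 0.0077 + 0.0096 = 0.1187
Σp_1ᵢ² = 0.21² + 0.18² + 0.03² + 0.15² + 0.04² + 0.22² + 0.11² + 0.06² = 0.0441 + 0.0324 + 0.0009 + 0.0225 + 0.0016 + 0.0484 + 0.0121 + 0.0036 = 0.1656
Σp_2ᵢ² = 0.19² + 0.16² + 0.16² + 0.11² + 0.12² + 0.03² + 0.07² + 0.16² = 0.0361 + 0.0256 + 0.0256 + 0.0121 + 0.0144 + 0.0009 + 0.0049 + 0.0256 = 0.1452
O = 0.1187 / √(0.1656 × 0.1452) = 0.1187 / 0.15506 = 0.7655

0.77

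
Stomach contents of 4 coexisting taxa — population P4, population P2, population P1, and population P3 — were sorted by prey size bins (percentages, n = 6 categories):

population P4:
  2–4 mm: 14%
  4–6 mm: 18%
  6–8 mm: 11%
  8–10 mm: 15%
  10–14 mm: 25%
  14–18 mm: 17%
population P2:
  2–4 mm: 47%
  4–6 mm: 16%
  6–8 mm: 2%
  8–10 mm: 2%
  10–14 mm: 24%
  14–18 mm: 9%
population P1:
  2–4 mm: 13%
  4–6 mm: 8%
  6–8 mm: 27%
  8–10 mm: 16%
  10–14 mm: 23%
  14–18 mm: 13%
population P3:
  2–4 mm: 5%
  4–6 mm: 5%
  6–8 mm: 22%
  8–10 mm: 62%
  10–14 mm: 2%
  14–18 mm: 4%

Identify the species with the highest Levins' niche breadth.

population P4

Convert percentages to proportions (divide by 100).
Σp_P4ᵢ² = 0.14² + 0.18² + 0.11² + 0.15² + 0.25² + 0.17² = 0.0196 + 0.0324 + 0.0121 + 0.0225 + 0.0625 + 0.0289 = 0.1780
B_P4 = 1 / 0.1780 = 5.6180
Σp_P2ᵢ² = 0.47² + 0.16² + 0.02² + 0.02² + 0.24² + 0.09² = 0.2209 + 0.0256 + 0.0004 + 0.0004 + 0.0576 + 0.0081 = 0.3130
B_P2 = 1 / 0.3130 = 3.1949
Σp_P1ᵢ² = 0.13² + 0.08² + 0.27² + 0.16² + 0.23² + 0.13² = 0.0169 + 0.0064 + 0.0729 + 0.0256 + 0.0529 + 0.0169 = 0.1916
B_P1 = 1 / 0.1916 = 5.2192
Σp_P3ᵢ² = 0.05² + 0.05² + 0.22² + 0.62² + 0.02² + 0.04² = 0.0025 + 0.0025 + 0.0484 + 0.3844 + 0.0004 + 0.0016 = 0.4398
B_P3 = 1 / 0.4398 = 2.2738
Highest B → broadest niche (most generalist): population P4 (B = 5.62).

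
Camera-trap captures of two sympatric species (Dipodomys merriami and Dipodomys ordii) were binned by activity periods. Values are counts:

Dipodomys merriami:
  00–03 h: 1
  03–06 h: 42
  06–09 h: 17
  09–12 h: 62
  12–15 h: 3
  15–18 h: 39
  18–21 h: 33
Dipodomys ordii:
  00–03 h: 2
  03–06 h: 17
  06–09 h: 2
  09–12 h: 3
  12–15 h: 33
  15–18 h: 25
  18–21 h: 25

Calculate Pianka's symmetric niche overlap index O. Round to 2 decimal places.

0.60

Proportions for Dipodomys merriami (n=197): 1/197=0.0051, 42/197=0.2132, 17/197=0.0863, 62/197=0.3147, 3/197=0.0152, 39/197=0.1980, 33/197=0.1675
Proportions for Dipodomys ordii (n=107): 2/107=0.0187, 17/107=0.1589, 2/107=0.0187, 3/107=0.0280, 33/107=0.3084, 25/107=0.2336, 25/107=0.2336
Σ p₁ᵢp₂ᵢ = 0.000095 + 0.033877 + 0.001614 + 0.008812 + 0.004688 + 0.046253 + 0.039128 = 0.134467
Σp_1ᵢ² = 0.0051² + 0.2132² + 0.0863² + 0.3147² + 0.0152² + 0.1980² + 0.1675² = 0.000026 + 0.045454 + 0.007448 + 0.099036 + 0.000231 + 0.039204 + 0.028056 = 0.219455
Σp_2ᵢ² = 0.0187² + 0.1589² + 0.0187² + 0.0280² + 0.3084² + 0.2336² + 0.2336² = 0.000350 + 0.025249 + 0.000350 + 0.000784 + 0.095111 + 0.054569 + 0.054569 = 0.230982
O = 0.134467 / √(0.219455 × 0.230982) = 0.134467 / 0.2251447 = 0.5972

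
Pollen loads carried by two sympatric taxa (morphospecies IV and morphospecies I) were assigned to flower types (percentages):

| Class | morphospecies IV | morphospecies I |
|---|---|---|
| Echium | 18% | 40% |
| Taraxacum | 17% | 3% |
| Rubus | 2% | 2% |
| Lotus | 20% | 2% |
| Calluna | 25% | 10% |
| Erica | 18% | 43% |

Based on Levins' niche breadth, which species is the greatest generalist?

morphospecies IV

Convert percentages to proportions (divide by 100).
Σp_IVᵢ² = 0.18² + 0.17² + 0.02² + 0.20² + 0.25² + 0.18² = 0.0324 + 0.0289 + 0.0004 + 0.0400 + 0.0625 + 0.0324 = 0.1966
B_IV = 1 / 0.1966 = 5.0865
Σp_Iᵢ² = 0.40² + 0.03² + 0.02² + 0.02² + 0.10² + 0.43² = 0.1600 + 0.0009 + 0.0004 + 0.0004 + 0.0100 + 0.1849 = 0.3566
B_I = 1 / 0.3566 = 2.8043
Highest B → broadest niche (most generalist): morphospecies IV (B = 5.09).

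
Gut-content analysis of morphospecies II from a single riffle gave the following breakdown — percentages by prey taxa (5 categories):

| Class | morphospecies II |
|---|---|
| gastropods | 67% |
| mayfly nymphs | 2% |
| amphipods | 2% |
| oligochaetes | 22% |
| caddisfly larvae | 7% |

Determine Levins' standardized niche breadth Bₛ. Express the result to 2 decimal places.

Convert percentages to proportions (divide by 100).
Σpᵢ² = 0.67² + 0.02² + 0.02² + 0.22² + 0.07² = 0.4489 + 0.0004 + 0.0004 + 0.0484 + 0.0049 = 0.5030
B = 1 / 0.5030 = 1.9881
Bₛ = (B − 1)/(n − 1) = (1.9881 − 1)/(5 − 1) = 0.9881/4 = 0.2470

0.25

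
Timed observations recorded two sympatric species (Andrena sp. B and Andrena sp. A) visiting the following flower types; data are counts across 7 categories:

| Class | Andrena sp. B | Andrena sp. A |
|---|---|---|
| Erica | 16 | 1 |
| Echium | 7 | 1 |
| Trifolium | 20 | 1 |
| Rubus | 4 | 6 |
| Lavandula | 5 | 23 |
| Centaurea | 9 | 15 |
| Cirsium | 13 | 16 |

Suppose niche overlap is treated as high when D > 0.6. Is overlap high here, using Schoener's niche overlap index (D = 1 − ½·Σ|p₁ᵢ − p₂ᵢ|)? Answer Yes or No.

No

Proportions for Andrena sp. B (n=74): 16/74=0.2162, 7/74=0.0946, 20/74=0.2703, 4/74=0.0541, 5/74=0.0676, 9/74=0.1216, 13/74=0.1757
Proportions for Andrena sp. A (n=63): 1/63=0.0159, 1/63=0.0159, 1/63=0.0159, 6/63=0.0952, 23/63=0.3651, 15/63=0.2381, 16/63=0.2540
Σ|p₁ᵢ − p₂ᵢ| = 0.2003 + 0.0787 + 0.2544 + 0.0411 + 0.2975 + 0.1165 + 0.0783 = 1.0668
D = 1 − ½ × 1.0668 = 1 − 0.53340 = 0.46660
D = 0.46660 < 0.6 → No.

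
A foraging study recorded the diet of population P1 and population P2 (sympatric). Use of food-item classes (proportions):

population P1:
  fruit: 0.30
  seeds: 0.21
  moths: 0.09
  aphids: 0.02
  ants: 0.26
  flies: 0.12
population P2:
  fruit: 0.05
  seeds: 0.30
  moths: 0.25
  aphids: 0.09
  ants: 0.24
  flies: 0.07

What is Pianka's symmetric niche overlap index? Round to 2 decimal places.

0.77

Σ p₁ᵢp₂ᵢ = 0.0150 + 0.0630 + 0.0225 + 0.0018 + 0.0624 + 0.0084 = 0.1731
Σp_1ᵢ² = 0.30² + 0.21² + 0.09² + 0.02² + 0.26² + 0.12² = 0.0900 + 0.0441 + 0.0081 + 0.0004 + 0.0676 + 0.0144 = 0.2246
Σp_2ᵢ² = 0.05² + 0.30² + 0.25² + 0.09² + 0.24² + 0.07² = 0.0025 + 0.0900 + 0.0625 + 0.0081 + 0.0576 + 0.0049 = 0.2256
O = 0.1731 / √(0.2246 × 0.2256) = 0.1731 / 0.22510 = 0.7690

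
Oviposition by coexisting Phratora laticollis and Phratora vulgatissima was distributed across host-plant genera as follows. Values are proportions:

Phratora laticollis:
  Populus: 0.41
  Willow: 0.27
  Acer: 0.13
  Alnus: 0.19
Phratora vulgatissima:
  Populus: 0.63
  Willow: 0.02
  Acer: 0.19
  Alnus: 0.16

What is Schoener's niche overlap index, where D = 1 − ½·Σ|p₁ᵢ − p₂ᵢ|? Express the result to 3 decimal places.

0.720

Σ|p₁ᵢ − p₂ᵢ| = 0.22 + 0.25 + 0.06 + 0.03 = 0.56
D = 1 − ½ × 0.56 = 1 − 0.280 = 0.72000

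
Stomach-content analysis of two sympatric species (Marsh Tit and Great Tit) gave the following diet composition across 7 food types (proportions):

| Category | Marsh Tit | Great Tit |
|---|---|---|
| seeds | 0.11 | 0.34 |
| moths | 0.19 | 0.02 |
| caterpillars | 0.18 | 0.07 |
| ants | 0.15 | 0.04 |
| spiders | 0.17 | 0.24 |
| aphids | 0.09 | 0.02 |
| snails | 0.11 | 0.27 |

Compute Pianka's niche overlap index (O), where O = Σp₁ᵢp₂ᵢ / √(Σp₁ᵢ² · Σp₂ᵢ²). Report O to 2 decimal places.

Σ p₁ᵢp₂ᵢ = 0.0374 + 0.0038 + 0.0126 + 0.0060 + 0.0408 + 0.0018 + 0.0297 = 0.1321
Σp_1ᵢ² = 0.11² + 0.19² + 0.18² + 0.15² + 0.17² + 0.09² + 0.11² = 0.0121 + 0.0361 + 0.0324 + 0.0225 + 0.0289 + 0.0081 + 0.0121 = 0.1522
Σp_2ᵢ² = 0.34² + 0.02² + 0.07² + 0.04² + 0.24² + 0.02² + 0.27² = 0.1156 + 0.0004 + 0.0049 + 0.0016 + 0.0576 + 0.0004 + 0.0729 = 0.2534
O = 0.1321 / √(0.1522 × 0.2534) = 0.1321 / 0.19639 = 0.6726

0.67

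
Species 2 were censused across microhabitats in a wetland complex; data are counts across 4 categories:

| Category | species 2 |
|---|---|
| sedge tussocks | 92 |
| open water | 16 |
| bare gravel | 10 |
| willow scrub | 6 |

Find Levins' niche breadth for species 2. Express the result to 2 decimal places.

1.74

Proportions for species 2 (n=124): 92/124=0.7419, 16/124=0.1290, 10/124=0.0806, 6/124=0.0484
Σpᵢ² = 0.7419² + 0.1290² + 0.0806² + 0.0484² = 0.550416 + 0.016641 + 0.006496 + 0.002343 = 0.575896
B = 1 / 0.575896 = 1.7364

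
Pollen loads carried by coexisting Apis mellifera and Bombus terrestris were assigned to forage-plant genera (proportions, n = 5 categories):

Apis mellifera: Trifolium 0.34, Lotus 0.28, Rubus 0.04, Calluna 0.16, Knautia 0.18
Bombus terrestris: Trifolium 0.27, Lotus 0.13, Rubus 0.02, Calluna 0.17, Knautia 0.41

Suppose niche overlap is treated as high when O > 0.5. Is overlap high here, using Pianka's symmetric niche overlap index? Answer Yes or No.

Yes

Σ p₁ᵢp₂ᵢ = 0.0918 + 0.0364 + 0.0008 + 0.0272 + 0.0738 = 0.2300
Σp_1ᵢ² = 0.34² + 0.28² + 0.04² + 0.16² + 0.18² = 0.1156 + 0.0784 + 0.0016 + 0.0256 + 0.0324 = 0.2536
Σp_2ᵢ² = 0.27² + 0.13² + 0.02² + 0.17² + 0.41² = 0.0729 + 0.0169 + 0.0004 + 0.0289 + 0.1681 = 0.2872
O = 0.2300 / √(0.2536 × 0.2872) = 0.2300 / 0.26988 = 0.8522
O = 0.8522 > 0.5 → Yes.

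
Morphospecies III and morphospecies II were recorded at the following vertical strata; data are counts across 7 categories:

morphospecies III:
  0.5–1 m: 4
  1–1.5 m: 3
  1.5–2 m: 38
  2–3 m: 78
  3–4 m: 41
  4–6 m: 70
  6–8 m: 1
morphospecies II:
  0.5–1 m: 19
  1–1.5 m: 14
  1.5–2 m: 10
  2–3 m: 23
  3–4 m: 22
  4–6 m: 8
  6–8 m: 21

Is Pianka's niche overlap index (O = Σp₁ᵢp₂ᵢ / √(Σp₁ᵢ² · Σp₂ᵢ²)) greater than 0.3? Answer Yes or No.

Proportions for morphospecies III (n=235): 4/235=0.0170, 3/235=0.0128, 38/235=0.1617, 78/235=0.3319, 41/235=0.1745, 70/235=0.2979, 1/235=0.0043
Proportions for morphospecies II (n=117): 19/117=0.1624, 14/117=0.1197, 10/117=0.0855, 23/117=0.1966, 22/117=0.1880, 8/117=0.0684, 21/117=0.1795
Σ p₁ᵢp₂ᵢ = 0.002761 + 0.001532 + 0.013825 + 0.065252 + 0.032806 + 0.020376 + 0.000772 = 0.137324
Σp_1ᵢ² = 0.0170² + 0.0128² + 0.1617² + 0.3319² + 0.1745² + 0.2979² + 0.0043² = 0.000289 + 0.000164 + 0.026147 + 0.110158 + 0.030450 + 0.088744 + 0.000018 = 0.255970
Σp_2ᵢ² = 0.1624² + 0.1197² + 0.0855² + 0.1966² + 0.1880² + 0.0684² + 0.1795² = 0.026374 + 0.014328 + 0.007310 + 0.038652 + 0.035344 + 0.004679 + 0.032220 = 0.158907
O = 0.137324 / √(0.255970 × 0.158907) = 0.137324 / 0.2016815 = 0.6809
O = 0.6809 > 0.3 → Yes.

Yes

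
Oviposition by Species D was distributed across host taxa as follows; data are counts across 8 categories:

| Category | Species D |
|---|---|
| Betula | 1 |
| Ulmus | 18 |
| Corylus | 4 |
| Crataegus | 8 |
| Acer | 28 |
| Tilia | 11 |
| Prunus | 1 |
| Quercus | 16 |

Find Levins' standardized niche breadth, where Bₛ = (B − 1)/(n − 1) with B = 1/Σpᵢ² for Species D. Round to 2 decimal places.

Proportions for Species D (n=87): 1/87=0.0115, 18/87=0.2069, 4/87=0.0460, 8/87=0.0920, 28/87=0.3218, 11/87=0.1264, 1/87=0.0115, 16/87=0.1839
Σpᵢ² = 0.0115² + 0.2069² + 0.0460² + 0.0920² + 0.3218² + 0.1264² + 0.0115² + 0.1839² = 0.000132 + 0.042808 + 0.002116 + 0.008464 + 0.103555 + 0.015977 + 0.000132 + 0.033819 = 0.207003
B = 1 / 0.207003 = 4.8308
Bₛ = (B − 1)/(n − 1) = (4.8308 − 1)/(8 − 1) = 3.8308/7 = 0.5473

0.55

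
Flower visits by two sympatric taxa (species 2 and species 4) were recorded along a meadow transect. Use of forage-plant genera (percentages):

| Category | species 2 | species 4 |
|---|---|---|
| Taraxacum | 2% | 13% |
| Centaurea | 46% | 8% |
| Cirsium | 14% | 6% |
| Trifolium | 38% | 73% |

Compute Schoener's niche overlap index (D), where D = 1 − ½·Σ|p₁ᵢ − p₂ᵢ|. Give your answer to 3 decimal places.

Convert percentages to proportions (divide by 100).
Σ|p₁ᵢ − p₂ᵢ| = 0.11 + 0.38 + 0.08 + 0.35 = 0.92
D = 1 − ½ × 0.92 = 1 − 0.460 = 0.54000

0.540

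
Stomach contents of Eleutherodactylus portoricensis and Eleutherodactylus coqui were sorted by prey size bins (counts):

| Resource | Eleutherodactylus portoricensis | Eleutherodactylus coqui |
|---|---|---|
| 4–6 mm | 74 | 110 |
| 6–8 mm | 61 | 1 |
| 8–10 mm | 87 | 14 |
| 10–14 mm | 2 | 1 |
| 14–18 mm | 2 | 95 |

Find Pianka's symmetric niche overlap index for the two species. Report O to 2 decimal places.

0.51

Proportions for Eleutherodactylus portoricensis (n=226): 74/226=0.3274, 61/226=0.2699, 87/226=0.3850, 2/226=0.0088, 2/226=0.0088
Proportions for Eleutherodactylus coqui (n=221): 110/221=0.4977, 1/221=0.0045, 14/221=0.0633, 1/221=0.0045, 95/221=0.4299
Σ p₁ᵢp₂ᵢ = 0.162947 + 0.001215 + 0.024371 + 0.000040 + 0.003783 = 0.192356
Σp_1ᵢ² = 0.3274² + 0.2699² + 0.3850² + 0.0088² + 0.0088² = 0.107191 + 0.072846 + 0.148225 + 0.000077 + 0.000077 = 0.328416
Σp_2ᵢ² = 0.4977² + 0.0045² + 0.0633² + 0.0045² + 0.4299² = 0.247705 + 0.000020 + 0.004007 + 0.000020 + 0.184814 = 0.436566
O = 0.192356 / √(0.328416 × 0.436566) = 0.192356 / 0.3786493 = 0.5080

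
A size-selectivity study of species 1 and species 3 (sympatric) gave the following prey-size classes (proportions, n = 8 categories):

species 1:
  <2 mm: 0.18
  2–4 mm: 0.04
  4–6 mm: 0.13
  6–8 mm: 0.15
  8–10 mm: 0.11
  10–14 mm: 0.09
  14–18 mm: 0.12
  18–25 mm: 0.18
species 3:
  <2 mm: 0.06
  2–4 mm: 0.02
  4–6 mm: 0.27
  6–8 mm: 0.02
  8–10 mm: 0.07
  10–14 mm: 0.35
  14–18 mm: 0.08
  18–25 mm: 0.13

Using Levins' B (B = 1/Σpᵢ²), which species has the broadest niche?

Σp_1ᵢ² = 0.18² + 0.04² + 0.13² + 0.15² + 0.11² + 0.09² + 0.12² + 0.18² = 0.0324 + 0.0016 + 0.0169 + 0.0225 + 0.0121 + 0.0081 + 0.0144 + 0.0324 = 0.1404
B_1 = 1 / 0.1404 = 7.1225
Σp_3ᵢ² = 0.06² + 0.02² + 0.27² + 0.02² + 0.07² + 0.35² + 0.08² + 0.13² = 0.0036 + 0.0004 + 0.0729 + 0.0004 + 0.0049 + 0.1225 + 0.0064 + 0.0169 = 0.2280
B_3 = 1 / 0.2280 = 4.3860
Highest B → broadest niche (most generalist): species 1 (B = 7.12).

species 1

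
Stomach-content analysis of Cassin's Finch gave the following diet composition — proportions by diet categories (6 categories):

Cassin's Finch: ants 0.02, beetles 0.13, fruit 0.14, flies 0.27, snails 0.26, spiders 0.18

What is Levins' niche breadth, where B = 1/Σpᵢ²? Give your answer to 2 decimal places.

4.77

Σpᵢ² = 0.02² + 0.13² + 0.14² + 0.27² + 0.26² + 0.18² = 0.0004 + 0.0169 + 0.0196 + 0.0729 + 0.0676 + 0.0324 = 0.2098
B = 1 / 0.2098 = 4.7664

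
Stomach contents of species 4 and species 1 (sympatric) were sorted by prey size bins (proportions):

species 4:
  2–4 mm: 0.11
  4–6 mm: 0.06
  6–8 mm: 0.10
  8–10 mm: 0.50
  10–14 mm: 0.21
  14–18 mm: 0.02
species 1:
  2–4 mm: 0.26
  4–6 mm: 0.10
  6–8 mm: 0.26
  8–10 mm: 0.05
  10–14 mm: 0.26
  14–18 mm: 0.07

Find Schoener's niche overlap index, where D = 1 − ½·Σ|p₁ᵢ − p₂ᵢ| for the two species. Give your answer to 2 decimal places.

0.55

Σ|p₁ᵢ − p₂ᵢ| = 0.15 + 0.04 + 0.16 + 0.45 + 0.05 + 0.05 = 0.90
D = 1 − ½ × 0.90 = 1 − 0.450 = 0.5500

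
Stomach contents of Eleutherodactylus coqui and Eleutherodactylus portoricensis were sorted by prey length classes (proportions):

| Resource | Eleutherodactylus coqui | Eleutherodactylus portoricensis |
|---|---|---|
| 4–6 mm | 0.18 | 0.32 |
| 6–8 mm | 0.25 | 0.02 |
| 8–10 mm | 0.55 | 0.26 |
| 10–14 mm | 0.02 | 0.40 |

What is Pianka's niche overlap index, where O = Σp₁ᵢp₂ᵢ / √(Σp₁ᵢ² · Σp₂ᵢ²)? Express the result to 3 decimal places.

0.589

Σ p₁ᵢp₂ᵢ = 0.0576 + 0.0050 + 0.1430 + 0.0080 = 0.2136
Σp_1ᵢ² = 0.18² + 0.25² + 0.55² + 0.02² = 0.0324 + 0.0625 + 0.3025 + 0.0004 = 0.3978
Σp_2ᵢ² = 0.32² + 0.02² + 0.26² + 0.40² = 0.1024 + 0.0004 + 0.0676 + 0.1600 = 0.3304
O = 0.2136 / √(0.3978 × 0.3304) = 0.2136 / 0.362537 = 0.58918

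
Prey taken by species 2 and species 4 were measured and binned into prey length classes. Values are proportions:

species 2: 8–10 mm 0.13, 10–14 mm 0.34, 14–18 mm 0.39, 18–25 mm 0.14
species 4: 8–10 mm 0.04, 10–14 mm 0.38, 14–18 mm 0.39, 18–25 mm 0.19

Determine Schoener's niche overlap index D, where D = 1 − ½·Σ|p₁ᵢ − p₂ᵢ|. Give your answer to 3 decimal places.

Σ|p₁ᵢ − p₂ᵢ| = 0.09 + 0.04 + 0.00 + 0.05 = 0.18
D = 1 − ½ × 0.18 = 1 − 0.090 = 0.91000

0.910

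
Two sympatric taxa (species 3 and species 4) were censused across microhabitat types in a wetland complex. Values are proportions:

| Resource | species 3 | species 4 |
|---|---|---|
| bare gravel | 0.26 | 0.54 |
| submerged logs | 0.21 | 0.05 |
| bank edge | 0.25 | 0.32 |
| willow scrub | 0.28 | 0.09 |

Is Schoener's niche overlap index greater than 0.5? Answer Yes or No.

Yes

Σ|p₁ᵢ − p₂ᵢ| = 0.28 + 0.16 + 0.07 + 0.19 = 0.70
D = 1 − ½ × 0.70 = 1 − 0.350 = 0.6500
D = 0.6500 > 0.5 → Yes.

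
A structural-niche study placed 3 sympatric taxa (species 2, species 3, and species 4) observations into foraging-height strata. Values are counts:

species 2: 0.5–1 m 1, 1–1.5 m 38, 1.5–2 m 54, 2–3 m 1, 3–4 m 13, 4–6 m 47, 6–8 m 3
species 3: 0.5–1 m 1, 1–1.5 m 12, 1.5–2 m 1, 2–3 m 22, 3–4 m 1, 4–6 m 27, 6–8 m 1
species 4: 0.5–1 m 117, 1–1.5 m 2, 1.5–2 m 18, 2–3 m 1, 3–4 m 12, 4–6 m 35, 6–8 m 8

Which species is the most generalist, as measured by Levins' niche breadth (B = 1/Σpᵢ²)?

species 2

Proportions for species 2 (n=157): 1/157=0.0064, 38/157=0.2420, 54/157=0.3439, 1/157=0.0064, 13/157=0.0828, 47/157=0.2994, 3/157=0.0191
Proportions for species 3 (n=65): 1/65=0.0154, 12/65=0.1846, 1/65=0.0154, 22/65=0.3385, 1/65=0.0154, 27/65=0.4154, 1/65=0.0154
Proportions for species 4 (n=193): 117/193=0.6062, 2/193=0.0104, 18/193=0.0933, 1/193=0.0052, 12/193=0.0622, 35/193=0.1813, 8/193=0.0415
Σp_2ᵢ² = 0.0064² + 0.2420² + 0.3439² + 0.0064² + 0.0828² + 0.2994² + 0.0191² = 0.000041 + 0.058564 + 0.118267 + 0.000041 + 0.006856 + 0.089640 + 0.000365 = 0.273774
B_2 = 1 / 0.273774 = 3.6526
Σp_3ᵢ² = 0.0154² + 0.1846² + 0.0154² + 0.3385² + 0.0154² + 0.4154² + 0.0154² = 0.000237 + 0.034077 + 0.000237 + 0.114582 + 0.000237 + 0.172557 + 0.000237 = 0.322164
B_3 = 1 / 0.322164 = 3.1040
Σp_4ᵢ² = 0.6062² + 0.0104² + 0.0933² + 0.0052² + 0.0622² + 0.1813² + 0.0415² = 0.367478 + 0.000108 + 0.008705 + 0.000027 + 0.003869 + 0.032870 + 0.001722 = 0.414779
B_4 = 1 / 0.414779 = 2.4109
Highest B → broadest niche (most generalist): species 2 (B = 3.65).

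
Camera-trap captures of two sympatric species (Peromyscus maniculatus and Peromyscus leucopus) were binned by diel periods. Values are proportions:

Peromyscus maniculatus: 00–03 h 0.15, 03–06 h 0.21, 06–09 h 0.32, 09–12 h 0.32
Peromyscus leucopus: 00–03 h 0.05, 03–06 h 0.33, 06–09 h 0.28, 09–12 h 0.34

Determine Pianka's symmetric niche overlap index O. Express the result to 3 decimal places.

0.956

Σ p₁ᵢp₂ᵢ = 0.0075 + 0.0693 + 0.0896 + 0.1088 = 0.2752
Σp_1ᵢ² = 0.15² + 0.21² + 0.32² + 0.32² = 0.0225 + 0.0441 + 0.1024 + 0.1024 = 0.2714
Σp_2ᵢ² = 0.05² + 0.33² + 0.28² + 0.34² = 0.0025 + 0.1089 + 0.0784 + 0.1156 = 0.3054
O = 0.2752 / √(0.2714 × 0.3054) = 0.2752 / 0.287899 = 0.95589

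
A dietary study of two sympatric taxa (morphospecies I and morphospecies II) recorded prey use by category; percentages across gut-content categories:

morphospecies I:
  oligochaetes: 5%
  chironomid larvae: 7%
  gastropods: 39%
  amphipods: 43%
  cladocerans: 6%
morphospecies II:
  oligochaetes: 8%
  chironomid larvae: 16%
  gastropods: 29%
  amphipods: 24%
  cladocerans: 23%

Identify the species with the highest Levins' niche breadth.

Convert percentages to proportions (divide by 100).
Σp_Iᵢ² = 0.05² + 0.07² + 0.39² + 0.43² + 0.06² = 0.0025 + 0.0049 + 0.1521 + 0.1849 + 0.0036 = 0.3480
B_I = 1 / 0.3480 = 2.8736
Σp_IIᵢ² = 0.08² + 0.16² + 0.29² + 0.24² + 0.23² = 0.0064 + 0.0256 + 0.0841 + 0.0576 + 0.0529 = 0.2266
B_II = 1 / 0.2266 = 4.4131
Highest B → broadest niche (most generalist): morphospecies II (B = 4.41).

morphospecies II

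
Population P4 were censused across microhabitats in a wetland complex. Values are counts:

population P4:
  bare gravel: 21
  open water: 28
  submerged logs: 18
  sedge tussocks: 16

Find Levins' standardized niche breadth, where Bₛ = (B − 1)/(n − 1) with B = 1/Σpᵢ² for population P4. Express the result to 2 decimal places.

Proportions for population P4 (n=83): 21/83=0.2530, 28/83=0.3373, 18/83=0.2169, 16/83=0.1928
Σpᵢ² = 0.2530² + 0.3373² + 0.2169² + 0.1928² = 0.064009 + 0.113771 + 0.047046 + 0.037172 = 0.261998
B = 1 / 0.261998 = 3.8168
Bₛ = (B − 1)/(n − 1) = (3.8168 − 1)/(4 − 1) = 2.8168/3 = 0.9389

0.94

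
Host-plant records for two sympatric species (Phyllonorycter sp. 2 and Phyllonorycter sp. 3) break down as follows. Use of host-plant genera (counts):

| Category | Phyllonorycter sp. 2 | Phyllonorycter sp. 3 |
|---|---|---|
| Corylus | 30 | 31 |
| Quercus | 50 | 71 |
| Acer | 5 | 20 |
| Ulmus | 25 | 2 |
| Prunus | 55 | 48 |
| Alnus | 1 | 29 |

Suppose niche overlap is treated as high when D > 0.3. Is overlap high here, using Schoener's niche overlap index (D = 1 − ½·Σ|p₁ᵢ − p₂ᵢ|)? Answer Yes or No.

Yes

Proportions for Phyllonorycter sp. 2 (n=166): 30/166=0.1807, 50/166=0.3012, 5/166=0.0301, 25/166=0.1506, 55/166=0.3313, 1/166=0.0060
Proportions for Phyllonorycter sp. 3 (n=201): 31/201=0.1542, 71/201=0.3532, 20/201=0.0995, 2/201=0.0100, 48/201=0.2388, 29/201=0.1443
Σ|p₁ᵢ − p₂ᵢ| = 0.0265 + 0.0520 + 0.0694 + 0.1406 + 0.0925 + 0.1383 = 0.5193
D = 1 − ½ × 0.5193 = 1 − 0.25965 = 0.74035
D = 0.74035 > 0.3 → Yes.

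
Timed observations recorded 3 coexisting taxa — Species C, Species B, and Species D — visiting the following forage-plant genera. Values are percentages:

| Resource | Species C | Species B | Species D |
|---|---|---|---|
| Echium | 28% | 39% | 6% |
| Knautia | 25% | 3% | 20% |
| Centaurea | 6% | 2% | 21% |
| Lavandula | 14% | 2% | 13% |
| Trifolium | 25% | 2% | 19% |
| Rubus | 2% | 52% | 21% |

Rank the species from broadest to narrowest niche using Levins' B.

Convert percentages to proportions (divide by 100).
Σp_Cᵢ² = 0.28² + 0.25² + 0.06² + 0.14² + 0.25² + 0.02² = 0.0784 + 0.0625 + 0.0036 + 0.0196 + 0.0625 + 0.0004 = 0.2270
B_C = 1 / 0.2270 = 4.4053
Σp_Bᵢ² = 0.39² + 0.03² + 0.02² + 0.02² + 0.02² + 0.52² = 0.1521 + 0.0009 + 0.0004 + 0.0004 + 0.0004 + 0.2704 = 0.4246
B_B = 1 / 0.4246 = 2.3552
Σp_Dᵢ² = 0.06² + 0.20² + 0.21² + 0.13² + 0.19² + 0.21² = 0.0036 + 0.0400 + 0.0441 + 0.0169 + 0.0361 + 0.0441 = 0.1848
B_D = 1 / 0.1848 = 5.4113
Ranking by B (broadest → narrowest): Species D (5.41) > Species C (4.41) > Species B (2.36)

Species D > Species C > Species B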